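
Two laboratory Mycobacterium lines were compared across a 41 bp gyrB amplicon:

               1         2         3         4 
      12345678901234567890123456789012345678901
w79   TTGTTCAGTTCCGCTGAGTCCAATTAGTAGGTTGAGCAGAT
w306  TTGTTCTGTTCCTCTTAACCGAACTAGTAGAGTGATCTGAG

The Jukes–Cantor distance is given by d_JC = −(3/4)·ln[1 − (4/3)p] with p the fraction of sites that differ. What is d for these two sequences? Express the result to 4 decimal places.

0.3710

The sequences differ at positions 7 (A/T), 13 (G/T), 16 (G/T), 18 (G/A), 19 (T/C), 21 (C/G), 24 (T/C), 31 (G/A), 32 (T/G), 36 (G/T), 38 (A/T), 41 (T/G).
p = 12/41 = 0.292683.
d = −0.75 · ln(1 − (4/3)·0.292683) = −0.75 · ln(0.609756) = −0.75 · (-0.494696) = 0.3710.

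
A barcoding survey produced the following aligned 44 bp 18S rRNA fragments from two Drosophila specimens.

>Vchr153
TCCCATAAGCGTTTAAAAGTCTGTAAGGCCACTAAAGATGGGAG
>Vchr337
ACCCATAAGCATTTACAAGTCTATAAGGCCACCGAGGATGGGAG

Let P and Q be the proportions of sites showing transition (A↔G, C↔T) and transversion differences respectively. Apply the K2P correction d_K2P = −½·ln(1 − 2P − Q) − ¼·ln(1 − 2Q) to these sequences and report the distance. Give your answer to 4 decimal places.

Differing sites — 1:T/A (Tv); 11:G/A (Ti); 16:A/C (Tv); 23:G/A (Ti); 33:T/C (Ti); 34:A/G (Ti); 36:A/G (Ti).
Of the 7 differences, 5 transitions and 2 transversions over 44 sites: P = 5/44 = 0.113636, Q = 2/44 = 0.045455.
d = −0.5·ln(0.727273) − 0.25·ln(0.909090) = −0.5·(-0.318453) − 0.25·(-0.095311) = 0.1831.

0.1831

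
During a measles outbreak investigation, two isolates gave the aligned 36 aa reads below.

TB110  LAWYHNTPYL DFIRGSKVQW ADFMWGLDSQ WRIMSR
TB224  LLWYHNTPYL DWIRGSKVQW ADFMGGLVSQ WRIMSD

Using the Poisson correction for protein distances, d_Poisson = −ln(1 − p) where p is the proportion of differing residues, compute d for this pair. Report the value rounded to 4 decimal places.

0.1495

Differing sites — 2:A/L; 12:F/W; 25:W/G; 28:D/V; 36:R/D.
p = 5/36 = 0.138889.
d = −ln(1 − 0.138889) = −ln(0.861111) = 0.1495.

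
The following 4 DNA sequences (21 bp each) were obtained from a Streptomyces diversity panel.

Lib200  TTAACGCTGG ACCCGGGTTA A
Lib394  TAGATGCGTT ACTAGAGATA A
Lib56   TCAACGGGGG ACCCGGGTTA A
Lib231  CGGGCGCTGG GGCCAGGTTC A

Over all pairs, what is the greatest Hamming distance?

Pairwise Hamming distances:
  Lib200 vs Lib394: 10
  Lib200 vs Lib56: 3
  Lib200 vs Lib231: 8
  Lib394 vs Lib56: 10
  Lib394 vs Lib231: 15
  Lib56 vs Lib231: 10
The largest is 15, between Lib394 and Lib231.

15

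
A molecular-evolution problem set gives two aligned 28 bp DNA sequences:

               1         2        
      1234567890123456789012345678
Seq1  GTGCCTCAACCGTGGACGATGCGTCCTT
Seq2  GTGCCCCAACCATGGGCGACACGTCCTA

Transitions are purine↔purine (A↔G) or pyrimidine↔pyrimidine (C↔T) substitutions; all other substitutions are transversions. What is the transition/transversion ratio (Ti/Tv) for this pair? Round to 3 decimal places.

5.000

Differing sites — 6:T/C (Ti); 12:G/A (Ti); 16:A/G (Ti); 20:T/C (Ti); 21:G/A (Ti); 28:T/A (Tv).
Of the 6 differences, 5 transitions and 1 transversion, so Ti/Tv = 5/1 = 5.000.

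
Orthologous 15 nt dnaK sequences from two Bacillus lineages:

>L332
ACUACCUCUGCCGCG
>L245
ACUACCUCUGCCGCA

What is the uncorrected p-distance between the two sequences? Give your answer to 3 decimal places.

Differing sites — 15:G/A.
There are 1 differences over 15 sites, so p = 1/15 = 0.067.

0.067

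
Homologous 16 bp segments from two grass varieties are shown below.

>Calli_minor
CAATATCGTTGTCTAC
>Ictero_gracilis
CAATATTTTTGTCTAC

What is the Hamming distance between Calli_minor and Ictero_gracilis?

Differing sites — 7:C/T; 8:G/T.
That gives 2 mismatches out of 16 aligned sites, so the Hamming distance is 2.

2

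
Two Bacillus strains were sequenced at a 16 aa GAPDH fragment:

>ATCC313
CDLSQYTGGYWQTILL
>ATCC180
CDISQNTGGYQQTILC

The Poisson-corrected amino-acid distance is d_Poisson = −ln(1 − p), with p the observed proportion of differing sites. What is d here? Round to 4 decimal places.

0.2877

Differing sites — 3:L/I; 6:Y/N; 11:W/Q; 16:L/C.
p = 4/16 = 0.250000.
d = −ln(1 − 0.250000) = −ln(0.750000) = 0.2877.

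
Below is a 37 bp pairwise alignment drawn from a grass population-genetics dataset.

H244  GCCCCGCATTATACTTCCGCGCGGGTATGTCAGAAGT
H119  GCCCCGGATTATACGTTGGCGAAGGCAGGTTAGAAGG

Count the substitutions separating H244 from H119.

10

Differing sites — 7:C/G; 15:T/G; 17:C/T; 18:C/G; 22:C/A; 23:G/A; 26:T/C; 28:T/G; 31:C/T; 37:T/G.
That gives 10 mismatches out of 37 aligned sites, so the Hamming distance is 10.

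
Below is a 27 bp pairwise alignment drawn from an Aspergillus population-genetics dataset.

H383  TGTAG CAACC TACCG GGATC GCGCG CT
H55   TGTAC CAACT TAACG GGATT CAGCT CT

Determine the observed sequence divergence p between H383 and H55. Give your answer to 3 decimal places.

Differing sites — 5:G/C; 10:C/T; 13:C/A; 20:C/T; 21:G/C; 22:C/A; 25:G/T.
There are 7 differences over 27 sites, so p = 7/27 = 0.259.

0.259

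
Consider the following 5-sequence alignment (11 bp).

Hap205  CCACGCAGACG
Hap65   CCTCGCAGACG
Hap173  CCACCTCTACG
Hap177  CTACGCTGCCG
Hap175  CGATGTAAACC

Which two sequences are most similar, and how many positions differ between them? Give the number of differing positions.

1

Pairwise Hamming distances:
  Hap205 vs Hap65: 1
  Hap205 vs Hap173: 4
  Hap205 vs Hap177: 3
  Hap205 vs Hap175: 5
  Hap65 vs Hap173: 5
  Hap65 vs Hap177: 4
  Hap65 vs Hap175: 6
  Hap173 vs Hap177: 6
  Hap173 vs Hap175: 6
  Hap177 vs Hap175: 7
The smallest is 1, between Hap205 and Hap65.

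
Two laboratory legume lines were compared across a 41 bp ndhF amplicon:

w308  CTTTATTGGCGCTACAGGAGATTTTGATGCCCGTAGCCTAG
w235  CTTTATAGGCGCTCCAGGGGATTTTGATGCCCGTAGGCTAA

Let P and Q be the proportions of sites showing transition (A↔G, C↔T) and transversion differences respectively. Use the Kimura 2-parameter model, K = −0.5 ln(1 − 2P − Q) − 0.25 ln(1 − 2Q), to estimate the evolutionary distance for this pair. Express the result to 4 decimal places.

0.1332

Mismatches occur at site 7 (T↔A, transversion), site 14 (A↔C, transversion), site 19 (A↔G, transition), site 37 (C↔G, transversion), site 41 (G↔A, transition).
Of the 5 differences, 2 transitions and 3 transversions over 41 sites: P = 2/41 = 0.048780, Q = 3/41 = 0.073171.
d = −0.5·ln(0.829269) − 0.25·ln(0.853658) = −0.5·(-0.187211) − 0.25·(-0.158225) = 0.1332.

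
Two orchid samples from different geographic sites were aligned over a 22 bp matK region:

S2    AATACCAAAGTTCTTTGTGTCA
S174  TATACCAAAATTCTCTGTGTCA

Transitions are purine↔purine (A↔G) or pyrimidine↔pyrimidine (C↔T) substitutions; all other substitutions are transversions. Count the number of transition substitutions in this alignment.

Mismatches occur at site 1 (A/T, transversion), site 10 (G/A, transition), site 15 (T/C, transition).
Of the 3 differences, 2 transitions and 1 transversion, so the answer is 2.

2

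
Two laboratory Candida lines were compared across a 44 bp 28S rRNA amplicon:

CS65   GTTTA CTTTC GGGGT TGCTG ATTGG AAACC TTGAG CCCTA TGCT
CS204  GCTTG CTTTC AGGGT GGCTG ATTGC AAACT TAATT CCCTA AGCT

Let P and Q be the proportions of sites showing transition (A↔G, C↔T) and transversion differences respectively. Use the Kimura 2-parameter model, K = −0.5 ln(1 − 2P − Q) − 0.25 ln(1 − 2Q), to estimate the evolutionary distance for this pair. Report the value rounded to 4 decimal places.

The sequences differ at positions 2 (T/C, transition), 5 (A/G, transition), 11 (G/A, transition), 16 (T/G, transversion), 25 (G/C, transversion), 30 (C/T, transition), 32 (T/A, transversion), 33 (G/A, transition), 34 (A/T, transversion), 35 (G/T, transversion), 41 (T/A, transversion).
Of the 11 differences, 5 transitions and 6 transversions over 44 sites: P = 5/44 = 0.113636, Q = 6/44 = 0.136364.
d = −0.5·ln(0.636364) − 0.25·ln(0.727272) = −0.5·(-0.451985) − 0.25·(-0.318455) = 0.3056.

0.3056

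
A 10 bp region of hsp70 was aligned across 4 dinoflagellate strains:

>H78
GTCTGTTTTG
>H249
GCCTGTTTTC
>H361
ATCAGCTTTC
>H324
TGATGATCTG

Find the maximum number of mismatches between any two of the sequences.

Pairwise Hamming distances:
  H78 vs H249: 2
  H78 vs H361: 4
  H78 vs H324: 5
  H249 vs H361: 4
  H249 vs H324: 6
  H361 vs H324: 7
The largest is 7, between H361 and H324.

7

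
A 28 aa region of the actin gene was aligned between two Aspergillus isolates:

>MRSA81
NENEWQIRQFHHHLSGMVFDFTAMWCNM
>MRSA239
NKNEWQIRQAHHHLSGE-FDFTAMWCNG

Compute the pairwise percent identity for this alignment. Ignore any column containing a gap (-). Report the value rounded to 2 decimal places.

Excluding the 1 gap column leaves 27 comparable sites.
Mismatches occur at site 2 (E→K), site 10 (F→A), site 17 (M→E), site 28 (M→G).
23 of the 27 comparable sites match, so the percent identity is 23/27 × 100 = 85.19%.

85.19%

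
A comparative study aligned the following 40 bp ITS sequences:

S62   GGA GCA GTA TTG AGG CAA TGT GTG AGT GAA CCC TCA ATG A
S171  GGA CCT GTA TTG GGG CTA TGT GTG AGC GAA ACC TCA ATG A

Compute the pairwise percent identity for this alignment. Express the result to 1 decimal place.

85.0%

Differing sites — 4:G/C; 6:A/T; 13:A/G; 17:A/T; 27:T/C; 31:C/A.
34 of the 40 sites match, so the percent identity is 34/40 × 100 = 85.0%.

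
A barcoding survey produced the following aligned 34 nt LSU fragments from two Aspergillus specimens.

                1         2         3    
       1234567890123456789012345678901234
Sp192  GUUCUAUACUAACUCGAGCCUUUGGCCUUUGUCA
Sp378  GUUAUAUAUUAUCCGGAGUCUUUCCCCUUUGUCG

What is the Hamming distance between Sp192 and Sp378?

9

Mismatches occur at site 4 (C/A), site 9 (C/U), site 12 (A/U), site 14 (U/C), site 15 (C/G), site 19 (C/U), site 24 (G/C), site 25 (G/C), site 34 (A/G).
That gives 9 mismatches out of 34 aligned sites, so the Hamming distance is 9.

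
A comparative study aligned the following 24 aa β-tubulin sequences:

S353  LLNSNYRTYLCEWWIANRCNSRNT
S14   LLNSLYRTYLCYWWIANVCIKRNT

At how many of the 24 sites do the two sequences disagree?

Mismatches occur at site 5 (N/L), site 12 (E/Y), site 18 (R/V), site 20 (N/I), site 21 (S/K).
That gives 5 mismatches out of 24 aligned sites, so the Hamming distance is 5.

5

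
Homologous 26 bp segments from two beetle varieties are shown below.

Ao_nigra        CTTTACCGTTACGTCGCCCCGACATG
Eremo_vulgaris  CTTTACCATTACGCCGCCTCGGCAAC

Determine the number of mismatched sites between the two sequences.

Mismatches occur at site 8 (G→A), site 14 (T→C), site 19 (C→T), site 22 (A→G), site 25 (T→A), site 26 (G→C).
That gives 6 mismatches out of 26 aligned sites, so the Hamming distance is 6.

6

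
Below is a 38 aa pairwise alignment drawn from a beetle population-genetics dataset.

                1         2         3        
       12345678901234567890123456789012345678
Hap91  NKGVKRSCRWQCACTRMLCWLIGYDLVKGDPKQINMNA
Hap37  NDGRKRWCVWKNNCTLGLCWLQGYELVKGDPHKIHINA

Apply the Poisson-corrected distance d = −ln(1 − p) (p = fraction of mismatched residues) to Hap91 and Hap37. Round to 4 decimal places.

0.5021

The sequences differ at positions 2 (K/D), 4 (V/R), 7 (S/W), 9 (R/V), 11 (Q/K), 12 (C/N), 13 (A/N), 16 (R/L), 17 (M/G), 22 (I/Q), 25 (D/E), 32 (K/H), 33 (Q/K), 35 (N/H), 36 (M/I).
p = 15/38 = 0.394737.
d = −ln(1 − 0.394737) = −ln(0.605263) = 0.5021.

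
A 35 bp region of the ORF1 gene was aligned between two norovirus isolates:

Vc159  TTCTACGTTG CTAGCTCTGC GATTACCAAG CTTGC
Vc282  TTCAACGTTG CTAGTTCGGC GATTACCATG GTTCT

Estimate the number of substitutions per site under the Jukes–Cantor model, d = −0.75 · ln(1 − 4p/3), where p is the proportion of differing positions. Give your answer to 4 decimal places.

0.2326

Mismatches occur at site 4 (T/A), site 15 (C/T), site 18 (T/G), site 29 (A/T), site 31 (C/G), site 34 (G/C), site 35 (C/T).
p = 7/35 = 0.200000.
d = −0.75 · ln(1 − (4/3)·0.200000) = −0.75 · ln(0.733333) = −0.75 · (-0.310155) = 0.2326.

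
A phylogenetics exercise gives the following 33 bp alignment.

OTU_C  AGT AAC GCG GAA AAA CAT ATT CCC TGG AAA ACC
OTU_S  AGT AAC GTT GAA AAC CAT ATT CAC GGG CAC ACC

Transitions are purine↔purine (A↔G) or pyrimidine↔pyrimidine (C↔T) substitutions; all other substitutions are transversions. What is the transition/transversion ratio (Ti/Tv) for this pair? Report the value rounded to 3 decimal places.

0.167

The sequences differ at positions 8 (C/T, transition), 9 (G/T, transversion), 15 (A/C, transversion), 23 (C/A, transversion), 25 (T/G, transversion), 28 (A/C, transversion), 30 (A/C, transversion).
Of the 7 differences, 1 transition and 6 transversions, so Ti/Tv = 1/6 = 0.167.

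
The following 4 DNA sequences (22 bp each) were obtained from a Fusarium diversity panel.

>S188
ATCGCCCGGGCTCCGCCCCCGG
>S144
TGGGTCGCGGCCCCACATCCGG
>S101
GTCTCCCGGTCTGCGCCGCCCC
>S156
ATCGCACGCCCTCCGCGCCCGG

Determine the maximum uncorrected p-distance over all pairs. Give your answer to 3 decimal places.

Pairwise Hamming distances:
  S188 vs S144: 10
  S188 vs S101: 7
  S188 vs S156: 4
  S144 vs S101: 15
  S144 vs S156: 13
  S101 vs S156: 10
The largest is 15 mismatches, between S144 and S101; p = 15/22 = 0.682.

0.682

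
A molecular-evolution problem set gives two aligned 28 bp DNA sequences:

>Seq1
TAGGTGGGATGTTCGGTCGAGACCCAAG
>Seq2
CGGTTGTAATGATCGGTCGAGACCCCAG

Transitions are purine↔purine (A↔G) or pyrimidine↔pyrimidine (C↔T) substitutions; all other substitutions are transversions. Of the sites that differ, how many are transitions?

3

The sequences differ at positions 1 (T/C, transition), 2 (A/G, transition), 4 (G/T, transversion), 7 (G/T, transversion), 8 (G/A, transition), 12 (T/A, transversion), 26 (A/C, transversion).
Of the 7 differences, 3 transitions and 4 transversions, so the answer is 3.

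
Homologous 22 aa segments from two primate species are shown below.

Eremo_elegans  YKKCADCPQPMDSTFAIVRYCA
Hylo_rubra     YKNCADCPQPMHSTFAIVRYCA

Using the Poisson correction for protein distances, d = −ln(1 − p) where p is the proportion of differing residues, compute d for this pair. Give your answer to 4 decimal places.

Mismatches occur at site 3 (K/N), site 12 (D/H).
p = 2/22 = 0.090909.
d = −ln(1 − 0.090909) = −ln(0.909091) = 0.0953.

0.0953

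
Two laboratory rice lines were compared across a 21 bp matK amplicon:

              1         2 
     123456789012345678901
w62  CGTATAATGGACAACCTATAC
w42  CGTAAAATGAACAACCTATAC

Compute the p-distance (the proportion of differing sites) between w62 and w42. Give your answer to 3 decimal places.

0.095

Mismatches occur at site 5 (T→A), site 10 (G→A).
There are 2 differences over 21 sites, so p = 2/21 = 0.095.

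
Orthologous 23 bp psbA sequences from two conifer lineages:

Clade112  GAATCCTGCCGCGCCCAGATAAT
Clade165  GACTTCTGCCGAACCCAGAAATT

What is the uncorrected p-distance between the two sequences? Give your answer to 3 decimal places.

Mismatches occur at site 3 (A↔C), site 5 (C↔T), site 12 (C↔A), site 13 (G↔A), site 20 (T↔A), site 22 (A↔T).
There are 6 differences over 23 sites, so p = 6/23 = 0.261.

0.261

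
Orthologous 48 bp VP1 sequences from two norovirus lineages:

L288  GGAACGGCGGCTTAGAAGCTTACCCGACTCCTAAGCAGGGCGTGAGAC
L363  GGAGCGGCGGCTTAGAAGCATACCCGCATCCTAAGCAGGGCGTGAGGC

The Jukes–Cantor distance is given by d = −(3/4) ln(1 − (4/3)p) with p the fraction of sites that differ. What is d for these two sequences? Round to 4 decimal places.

Mismatches occur at site 4 (A/G), site 20 (T/A), site 27 (A/C), site 28 (C/A), site 47 (A/G).
p = 5/48 = 0.104167.
d = −0.75 · ln(1 − (4/3)·0.104167) = −0.75 · ln(0.861111) = −0.75 · (-0.149532) = 0.1121.

0.1121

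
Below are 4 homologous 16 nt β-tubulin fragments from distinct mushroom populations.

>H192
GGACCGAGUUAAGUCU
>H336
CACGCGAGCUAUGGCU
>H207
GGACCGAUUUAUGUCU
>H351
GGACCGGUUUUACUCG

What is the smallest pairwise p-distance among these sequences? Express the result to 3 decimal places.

0.125

Pairwise Hamming distances:
  H192 vs H336: 7
  H192 vs H207: 2
  H192 vs H351: 5
  H336 vs H207: 7
  H336 vs H351: 12
  H207 vs H351: 5
The smallest is 2 mismatches, between H192 and H207; p = 2/16 = 0.125.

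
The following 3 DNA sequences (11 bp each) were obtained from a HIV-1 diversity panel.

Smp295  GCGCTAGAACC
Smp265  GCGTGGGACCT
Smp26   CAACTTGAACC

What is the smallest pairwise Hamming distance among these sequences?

4

Pairwise Hamming distances:
  Smp295 vs Smp265: 5
  Smp295 vs Smp26: 4
  Smp265 vs Smp26: 8
The smallest is 4, between Smp295 and Smp26.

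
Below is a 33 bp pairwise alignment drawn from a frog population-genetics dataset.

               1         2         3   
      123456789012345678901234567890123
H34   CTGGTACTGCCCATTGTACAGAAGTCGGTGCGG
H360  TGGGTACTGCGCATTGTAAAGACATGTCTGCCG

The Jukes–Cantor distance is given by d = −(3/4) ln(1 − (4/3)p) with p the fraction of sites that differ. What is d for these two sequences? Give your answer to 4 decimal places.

Differing sites — 1:C/T; 2:T/G; 11:C/G; 19:C/A; 23:A/C; 24:G/A; 26:C/G; 27:G/T; 28:G/C; 32:G/C.
p = 10/33 = 0.303030.
d = −0.75 · ln(1 − (4/3)·0.303030) = −0.75 · ln(0.595960) = −0.75 · (-0.517582) = 0.3882.

0.3882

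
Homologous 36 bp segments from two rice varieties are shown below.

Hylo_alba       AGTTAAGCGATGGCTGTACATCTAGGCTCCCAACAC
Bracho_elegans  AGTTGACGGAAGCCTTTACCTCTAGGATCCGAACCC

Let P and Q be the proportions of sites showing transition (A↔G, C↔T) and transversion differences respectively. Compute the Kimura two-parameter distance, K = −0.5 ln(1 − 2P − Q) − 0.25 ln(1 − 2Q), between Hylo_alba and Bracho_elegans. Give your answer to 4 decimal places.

Differing sites — 5:A/G (Ti); 7:G/C (Tv); 8:C/G (Tv); 11:T/A (Tv); 13:G/C (Tv); 16:G/T (Tv); 20:A/C (Tv); 27:C/A (Tv); 31:C/G (Tv); 35:A/C (Tv).
Of the 10 differences, 1 transition and 9 transversions over 36 sites: P = 1/36 = 0.027778, Q = 9/36 = 0.250000.
d = −0.5·ln(0.694444) − 0.25·ln(0.500000) = −0.5·(-0.364644) − 0.25·(-0.693147) = 0.3556.

0.3556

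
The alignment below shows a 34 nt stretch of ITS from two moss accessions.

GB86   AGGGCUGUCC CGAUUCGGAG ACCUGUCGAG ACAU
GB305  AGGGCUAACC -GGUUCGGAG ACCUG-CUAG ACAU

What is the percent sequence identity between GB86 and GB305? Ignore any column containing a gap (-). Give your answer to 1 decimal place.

Excluding the 2 gap columns leaves 32 comparable sites.
Differing sites — 7:G/A; 8:U/A; 13:A/G; 28:G/U.
28 of the 32 comparable sites match, so the percent identity is 28/32 × 100 = 87.5%.

87.5%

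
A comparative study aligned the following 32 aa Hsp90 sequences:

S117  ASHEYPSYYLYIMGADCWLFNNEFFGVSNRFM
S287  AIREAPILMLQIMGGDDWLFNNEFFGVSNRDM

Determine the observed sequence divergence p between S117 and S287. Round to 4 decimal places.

Mismatches occur at site 2 (S/I), site 3 (H/R), site 5 (Y/A), site 7 (S/I), site 8 (Y/L), site 9 (Y/M), site 11 (Y/Q), site 15 (A/G), site 17 (C/D), site 31 (F/D).
There are 10 differences over 32 sites, so p = 10/32 = 0.3125.

0.3125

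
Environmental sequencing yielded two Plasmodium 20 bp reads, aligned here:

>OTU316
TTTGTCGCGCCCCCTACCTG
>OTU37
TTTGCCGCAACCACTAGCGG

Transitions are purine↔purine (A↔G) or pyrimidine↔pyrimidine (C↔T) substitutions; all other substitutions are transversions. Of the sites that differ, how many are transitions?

2

Mismatches occur at site 5 (T↔C, transition), site 9 (G↔A, transition), site 10 (C↔A, transversion), site 13 (C↔A, transversion), site 17 (C↔G, transversion), site 19 (T↔G, transversion).
Of the 6 differences, 2 transitions and 4 transversions, so the answer is 2.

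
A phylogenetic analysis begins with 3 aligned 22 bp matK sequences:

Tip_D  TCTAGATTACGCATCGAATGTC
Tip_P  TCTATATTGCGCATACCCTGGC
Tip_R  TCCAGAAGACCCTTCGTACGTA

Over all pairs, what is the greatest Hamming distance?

14

Pairwise Hamming distances:
  Tip_D vs Tip_P: 7
  Tip_D vs Tip_R: 8
  Tip_P vs Tip_R: 14
The largest is 14, between Tip_P and Tip_R.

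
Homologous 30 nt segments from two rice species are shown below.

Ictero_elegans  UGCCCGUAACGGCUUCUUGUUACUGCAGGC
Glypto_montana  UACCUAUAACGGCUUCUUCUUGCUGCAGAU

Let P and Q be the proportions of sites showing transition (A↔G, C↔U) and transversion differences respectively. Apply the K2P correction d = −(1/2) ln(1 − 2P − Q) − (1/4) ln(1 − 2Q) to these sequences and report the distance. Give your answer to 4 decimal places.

0.3012

The sequences differ at positions 2 (G/A, transition), 5 (C/U, transition), 6 (G/A, transition), 19 (G/C, transversion), 22 (A/G, transition), 29 (G/A, transition), 30 (C/U, transition).
Of the 7 differences, 6 transitions and 1 transversion over 30 sites: P = 6/30 = 0.200000, Q = 1/30 = 0.033333.
d = −0.5·ln(0.566667) − 0.25·ln(0.933334) = −0.5·(-0.567983) − 0.25·(-0.068992) = 0.3012.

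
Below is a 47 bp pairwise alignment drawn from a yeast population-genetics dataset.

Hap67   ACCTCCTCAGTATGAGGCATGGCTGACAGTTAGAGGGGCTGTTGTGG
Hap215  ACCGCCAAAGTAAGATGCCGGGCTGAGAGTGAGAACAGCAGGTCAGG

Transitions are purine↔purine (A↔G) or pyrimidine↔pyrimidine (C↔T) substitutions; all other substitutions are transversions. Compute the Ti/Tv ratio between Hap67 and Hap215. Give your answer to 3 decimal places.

Differing sites — 4:T/G (Tv); 7:T/A (Tv); 8:C/A (Tv); 13:T/A (Tv); 16:G/T (Tv); 19:A/C (Tv); 20:T/G (Tv); 27:C/G (Tv); 31:T/G (Tv); 35:G/A (Ti); 36:G/C (Tv); 37:G/A (Ti); 40:T/A (Tv); 42:T/G (Tv); 44:G/C (Tv); 45:T/A (Tv).
Of the 16 differences, 2 transitions and 14 transversions, so Ti/Tv = 2/14 = 0.143.

0.143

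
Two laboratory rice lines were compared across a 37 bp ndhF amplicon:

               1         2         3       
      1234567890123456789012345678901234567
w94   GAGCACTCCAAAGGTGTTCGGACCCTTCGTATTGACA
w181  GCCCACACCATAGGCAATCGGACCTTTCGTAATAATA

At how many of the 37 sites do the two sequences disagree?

11

Mismatches occur at site 2 (A↔C), site 3 (G↔C), site 7 (T↔A), site 11 (A↔T), site 15 (T↔C), site 16 (G↔A), site 17 (T↔A), site 25 (C↔T), site 32 (T↔A), site 34 (G↔A), site 36 (C↔T).
That gives 11 mismatches out of 37 aligned sites, so the Hamming distance is 11.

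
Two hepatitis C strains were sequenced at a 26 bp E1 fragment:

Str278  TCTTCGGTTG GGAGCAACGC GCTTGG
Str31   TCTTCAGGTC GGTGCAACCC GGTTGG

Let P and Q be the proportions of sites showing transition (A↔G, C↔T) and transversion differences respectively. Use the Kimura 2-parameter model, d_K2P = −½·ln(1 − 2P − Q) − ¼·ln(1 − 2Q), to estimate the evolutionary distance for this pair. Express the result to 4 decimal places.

0.2782

The sequences differ at positions 6 (G/A, transition), 8 (T/G, transversion), 10 (G/C, transversion), 13 (A/T, transversion), 19 (G/C, transversion), 22 (C/G, transversion).
Of the 6 differences, 1 transition and 5 transversions over 26 sites: P = 1/26 = 0.038462, Q = 5/26 = 0.192308.
d = −0.5·ln(0.730768) − 0.25·ln(0.615384) = −0.5·(-0.313659) − 0.25·(-0.485509) = 0.2782.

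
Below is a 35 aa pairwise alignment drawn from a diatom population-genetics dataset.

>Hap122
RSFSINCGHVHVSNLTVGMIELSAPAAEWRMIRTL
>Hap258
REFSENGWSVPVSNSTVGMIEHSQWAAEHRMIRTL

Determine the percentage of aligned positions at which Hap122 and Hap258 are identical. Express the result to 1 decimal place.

The sequences differ at positions 2 (S/E), 5 (I/E), 7 (C/G), 8 (G/W), 9 (H/S), 11 (H/P), 15 (L/S), 22 (L/H), 24 (A/Q), 25 (P/W), 29 (W/H).
24 of the 35 sites match, so the percent identity is 24/35 × 100 = 68.6%.

68.6%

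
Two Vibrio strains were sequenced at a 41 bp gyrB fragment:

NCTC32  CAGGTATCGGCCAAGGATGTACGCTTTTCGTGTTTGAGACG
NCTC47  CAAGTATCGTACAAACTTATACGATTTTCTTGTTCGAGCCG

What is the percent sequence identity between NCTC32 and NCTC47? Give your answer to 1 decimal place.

Differing sites — 3:G/A; 10:G/T; 11:C/A; 15:G/A; 16:G/C; 17:A/T; 19:G/A; 24:C/A; 30:G/T; 35:T/C; 39:A/C.
30 of the 41 sites match, so the percent identity is 30/41 × 100 = 73.2%.

73.2%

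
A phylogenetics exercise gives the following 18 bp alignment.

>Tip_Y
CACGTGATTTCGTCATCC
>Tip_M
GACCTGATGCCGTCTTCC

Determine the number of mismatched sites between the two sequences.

Differing sites — 1:C/G; 4:G/C; 9:T/G; 10:T/C; 15:A/T.
That gives 5 mismatches out of 18 aligned sites, so the Hamming distance is 5.

5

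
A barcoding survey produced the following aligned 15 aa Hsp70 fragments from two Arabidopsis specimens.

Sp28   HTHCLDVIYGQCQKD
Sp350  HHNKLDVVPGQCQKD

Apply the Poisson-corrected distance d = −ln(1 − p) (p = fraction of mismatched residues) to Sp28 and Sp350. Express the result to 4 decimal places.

Mismatches occur at site 2 (T→H), site 3 (H→N), site 4 (C→K), site 8 (I→V), site 9 (Y→P).
p = 5/15 = 0.333333.
d = −ln(1 − 0.333333) = −ln(0.666667) = 0.4055.

0.4055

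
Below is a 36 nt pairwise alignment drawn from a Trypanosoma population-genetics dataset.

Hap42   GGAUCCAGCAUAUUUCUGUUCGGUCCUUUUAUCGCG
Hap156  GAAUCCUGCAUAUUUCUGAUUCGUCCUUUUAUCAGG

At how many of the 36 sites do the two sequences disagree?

7

The sequences differ at positions 2 (G/A), 7 (A/U), 19 (U/A), 21 (C/U), 22 (G/C), 34 (G/A), 35 (C/G).
That gives 7 mismatches out of 36 aligned sites, so the Hamming distance is 7.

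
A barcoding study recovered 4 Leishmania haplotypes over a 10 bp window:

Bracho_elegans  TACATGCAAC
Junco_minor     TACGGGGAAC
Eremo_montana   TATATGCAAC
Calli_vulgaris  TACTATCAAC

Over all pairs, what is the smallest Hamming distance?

1

Pairwise Hamming distances:
  Bracho_elegans vs Junco_minor: 3
  Bracho_elegans vs Eremo_montana: 1
  Bracho_elegans vs Calli_vulgaris: 3
  Junco_minor vs Eremo_montana: 4
  Junco_minor vs Calli_vulgaris: 4
  Eremo_montana vs Calli_vulgaris: 4
The smallest is 1, between Bracho_elegans and Eremo_montana.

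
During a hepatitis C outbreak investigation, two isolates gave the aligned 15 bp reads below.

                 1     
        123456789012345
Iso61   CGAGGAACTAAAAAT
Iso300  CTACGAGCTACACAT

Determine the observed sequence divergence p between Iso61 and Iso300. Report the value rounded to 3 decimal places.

0.333

Mismatches occur at site 2 (G/T), site 4 (G/C), site 7 (A/G), site 11 (A/C), site 13 (A/C).
There are 5 differences over 15 sites, so p = 5/15 = 0.333.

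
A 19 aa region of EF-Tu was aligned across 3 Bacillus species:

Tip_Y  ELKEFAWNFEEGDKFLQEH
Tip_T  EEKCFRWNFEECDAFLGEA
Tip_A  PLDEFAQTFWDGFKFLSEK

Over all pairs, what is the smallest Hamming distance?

Pairwise Hamming distances:
  Tip_Y vs Tip_T: 7
  Tip_Y vs Tip_A: 9
  Tip_T vs Tip_A: 14
The smallest is 7, between Tip_Y and Tip_T.

7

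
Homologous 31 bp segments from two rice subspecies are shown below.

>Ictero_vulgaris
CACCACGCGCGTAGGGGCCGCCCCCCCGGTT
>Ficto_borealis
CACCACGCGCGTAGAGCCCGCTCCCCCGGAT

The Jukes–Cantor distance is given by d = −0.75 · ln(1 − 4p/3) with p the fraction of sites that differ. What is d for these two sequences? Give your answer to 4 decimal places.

0.1416

The sequences differ at positions 15 (G/A), 17 (G/C), 22 (C/T), 30 (T/A).
p = 4/31 = 0.129032.
d = −0.75 · ln(1 − (4/3)·0.129032) = −0.75 · ln(0.827957) = −0.75 · (-0.188794) = 0.1416.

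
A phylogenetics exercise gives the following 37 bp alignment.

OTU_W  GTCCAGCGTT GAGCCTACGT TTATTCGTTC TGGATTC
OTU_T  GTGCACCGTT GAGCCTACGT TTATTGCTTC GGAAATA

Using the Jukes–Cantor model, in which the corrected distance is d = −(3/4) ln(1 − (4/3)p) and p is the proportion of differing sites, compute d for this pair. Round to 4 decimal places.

The sequences differ at positions 3 (C/G), 6 (G/C), 26 (C/G), 27 (G/C), 31 (T/G), 33 (G/A), 35 (T/A), 37 (C/A).
p = 8/37 = 0.216216.
d = −0.75 · ln(1 − (4/3)·0.216216) = −0.75 · ln(0.711712) = −0.75 · (-0.340082) = 0.2551.

0.2551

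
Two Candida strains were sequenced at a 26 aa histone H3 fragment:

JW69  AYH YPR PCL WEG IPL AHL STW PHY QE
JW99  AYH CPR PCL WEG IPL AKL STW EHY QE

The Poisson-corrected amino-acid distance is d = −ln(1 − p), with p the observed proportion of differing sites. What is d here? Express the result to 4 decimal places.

0.1226

Mismatches occur at site 4 (Y↔C), site 17 (H↔K), site 22 (P↔E).
p = 3/26 = 0.115385.
d = −ln(1 − 0.115385) = −ln(0.884615) = 0.1226.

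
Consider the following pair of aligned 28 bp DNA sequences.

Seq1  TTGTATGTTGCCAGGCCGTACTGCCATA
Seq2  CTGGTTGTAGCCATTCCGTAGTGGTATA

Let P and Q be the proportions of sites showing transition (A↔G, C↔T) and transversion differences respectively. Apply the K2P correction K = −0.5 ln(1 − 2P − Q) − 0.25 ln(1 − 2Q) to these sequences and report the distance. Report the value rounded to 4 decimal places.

0.4228

The sequences differ at positions 1 (T/C, transition), 4 (T/G, transversion), 5 (A/T, transversion), 9 (T/A, transversion), 14 (G/T, transversion), 15 (G/T, transversion), 21 (C/G, transversion), 24 (C/G, transversion), 25 (C/T, transition).
Of the 9 differences, 2 transitions and 7 transversions over 28 sites: P = 2/28 = 0.071429, Q = 7/28 = 0.250000.
d = −0.5·ln(0.607142) − 0.25·ln(0.500000) = −0.5·(-0.498993) − 0.25·(-0.693147) = 0.4228.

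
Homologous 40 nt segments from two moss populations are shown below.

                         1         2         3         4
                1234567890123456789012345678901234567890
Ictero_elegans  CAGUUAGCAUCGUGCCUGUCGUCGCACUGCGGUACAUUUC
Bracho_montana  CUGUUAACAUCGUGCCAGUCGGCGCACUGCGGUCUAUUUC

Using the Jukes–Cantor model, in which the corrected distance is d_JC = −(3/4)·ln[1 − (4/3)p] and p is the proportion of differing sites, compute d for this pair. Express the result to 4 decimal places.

0.1674

The sequences differ at positions 2 (A/U), 7 (G/A), 17 (U/A), 22 (U/G), 34 (A/C), 35 (C/U).
p = 6/40 = 0.150000.
d = −0.75 · ln(1 − (4/3)·0.150000) = −0.75 · ln(0.800000) = −0.75 · (-0.223144) = 0.1674.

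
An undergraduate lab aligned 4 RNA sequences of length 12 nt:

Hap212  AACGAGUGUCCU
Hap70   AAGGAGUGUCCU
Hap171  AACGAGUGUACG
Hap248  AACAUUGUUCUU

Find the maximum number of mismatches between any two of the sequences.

8

Pairwise Hamming distances:
  Hap212 vs Hap70: 1
  Hap212 vs Hap171: 2
  Hap212 vs Hap248: 6
  Hap70 vs Hap171: 3
  Hap70 vs Hap248: 7
  Hap171 vs Hap248: 8
The largest is 8, between Hap171 and Hap248.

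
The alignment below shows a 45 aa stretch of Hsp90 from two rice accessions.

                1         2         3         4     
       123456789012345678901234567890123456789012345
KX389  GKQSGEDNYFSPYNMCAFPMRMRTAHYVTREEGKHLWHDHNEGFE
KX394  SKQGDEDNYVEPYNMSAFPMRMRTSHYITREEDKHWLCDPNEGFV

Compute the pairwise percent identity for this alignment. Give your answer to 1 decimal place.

68.9%

The sequences differ at positions 1 (G/S), 4 (S/G), 5 (G/D), 10 (F/V), 11 (S/E), 16 (C/S), 25 (A/S), 28 (V/I), 33 (G/D), 36 (L/W), 37 (W/L), 38 (H/C), 40 (H/P), 45 (E/V).
31 of the 45 sites match, so the percent identity is 31/45 × 100 = 68.9%.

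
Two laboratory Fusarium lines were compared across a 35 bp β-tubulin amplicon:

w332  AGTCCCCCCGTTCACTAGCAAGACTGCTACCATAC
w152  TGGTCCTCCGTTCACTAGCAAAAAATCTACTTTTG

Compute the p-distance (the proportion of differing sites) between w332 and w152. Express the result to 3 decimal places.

Differing sites — 1:A/T; 3:T/G; 4:C/T; 7:C/T; 22:G/A; 24:C/A; 25:T/A; 26:G/T; 31:C/T; 32:A/T; 34:A/T; 35:C/G.
There are 12 differences over 35 sites, so p = 12/35 = 0.343.

0.343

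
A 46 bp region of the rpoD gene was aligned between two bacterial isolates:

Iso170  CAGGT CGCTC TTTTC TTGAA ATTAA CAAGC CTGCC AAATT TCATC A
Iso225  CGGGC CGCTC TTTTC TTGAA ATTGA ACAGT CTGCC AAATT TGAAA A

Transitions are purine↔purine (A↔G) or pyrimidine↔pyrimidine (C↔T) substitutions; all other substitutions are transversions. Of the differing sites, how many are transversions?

Differing sites — 2:A/G (Ti); 5:T/C (Ti); 24:A/G (Ti); 26:C/A (Tv); 27:A/C (Tv); 30:C/T (Ti); 42:C/G (Tv); 44:T/A (Tv); 45:C/A (Tv).
Of the 9 differences, 4 transitions and 5 transversions, so the answer is 5.

5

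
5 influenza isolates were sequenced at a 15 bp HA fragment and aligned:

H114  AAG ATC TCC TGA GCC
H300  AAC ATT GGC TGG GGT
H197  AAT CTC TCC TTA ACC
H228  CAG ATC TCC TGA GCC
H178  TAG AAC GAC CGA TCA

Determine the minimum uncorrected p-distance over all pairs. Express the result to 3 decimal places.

Pairwise Hamming distances:
  H114 vs H300: 7
  H114 vs H197: 4
  H114 vs H228: 1
  H114 vs H178: 7
  H300 vs H197: 10
  H300 vs H228: 8
  H300 vs H178: 10
  H197 vs H228: 5
  H197 vs H178: 10
  H228 vs H178: 7
The smallest is 1 mismatch, between H114 and H228; p = 1/15 = 0.067.

0.067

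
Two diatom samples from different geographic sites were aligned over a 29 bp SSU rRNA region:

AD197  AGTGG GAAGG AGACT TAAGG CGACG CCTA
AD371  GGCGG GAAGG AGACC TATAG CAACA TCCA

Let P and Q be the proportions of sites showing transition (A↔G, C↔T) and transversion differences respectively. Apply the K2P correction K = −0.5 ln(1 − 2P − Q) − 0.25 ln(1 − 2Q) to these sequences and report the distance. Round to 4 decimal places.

Mismatches occur at site 1 (A↔G, transition), site 3 (T↔C, transition), site 15 (T↔C, transition), site 18 (A↔T, transversion), site 19 (G↔A, transition), site 22 (G↔A, transition), site 25 (G↔A, transition), site 26 (C↔T, transition), site 28 (T↔C, transition).
Of the 9 differences, 8 transitions and 1 transversion over 29 sites: P = 8/29 = 0.275862, Q = 1/29 = 0.034483.
d = −0.5·ln(0.413793) − 0.25·ln(0.931034) = −0.5·(-0.882389) − 0.25·(-0.071459) = 0.4591.

0.4591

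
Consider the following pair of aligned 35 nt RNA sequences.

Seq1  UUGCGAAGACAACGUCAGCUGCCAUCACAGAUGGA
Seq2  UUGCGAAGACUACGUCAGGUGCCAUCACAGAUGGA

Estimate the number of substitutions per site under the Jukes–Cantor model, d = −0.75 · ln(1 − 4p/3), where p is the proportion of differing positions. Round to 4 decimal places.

The sequences differ at positions 11 (A/U), 19 (C/G).
p = 2/35 = 0.057143.
d = −0.75 · ln(1 − (4/3)·0.057143) = −0.75 · ln(0.923809) = −0.75 · (-0.079250) = 0.0594.

0.0594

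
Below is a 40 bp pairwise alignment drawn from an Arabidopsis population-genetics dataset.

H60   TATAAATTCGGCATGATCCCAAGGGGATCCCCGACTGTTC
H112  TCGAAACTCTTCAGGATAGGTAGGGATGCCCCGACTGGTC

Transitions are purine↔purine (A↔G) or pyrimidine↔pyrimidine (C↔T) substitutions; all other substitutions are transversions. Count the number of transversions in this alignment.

12

Differing sites — 2:A/C (Tv); 3:T/G (Tv); 7:T/C (Ti); 10:G/T (Tv); 11:G/T (Tv); 14:T/G (Tv); 18:C/A (Tv); 19:C/G (Tv); 20:C/G (Tv); 21:A/T (Tv); 26:G/A (Ti); 27:A/T (Tv); 28:T/G (Tv); 38:T/G (Tv).
Of the 14 differences, 2 transitions and 12 transversions, so the answer is 12.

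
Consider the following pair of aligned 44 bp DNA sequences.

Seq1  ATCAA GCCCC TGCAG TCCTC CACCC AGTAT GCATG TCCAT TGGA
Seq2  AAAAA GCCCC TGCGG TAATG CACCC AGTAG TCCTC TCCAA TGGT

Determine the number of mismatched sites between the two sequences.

12

Mismatches occur at site 2 (T→A), site 3 (C→A), site 14 (A→G), site 17 (C→A), site 18 (C→A), site 20 (C→G), site 30 (T→G), site 31 (G→T), site 33 (A→C), site 35 (G→C), site 40 (T→A), site 44 (A→T).
That gives 12 mismatches out of 44 aligned sites, so the Hamming distance is 12.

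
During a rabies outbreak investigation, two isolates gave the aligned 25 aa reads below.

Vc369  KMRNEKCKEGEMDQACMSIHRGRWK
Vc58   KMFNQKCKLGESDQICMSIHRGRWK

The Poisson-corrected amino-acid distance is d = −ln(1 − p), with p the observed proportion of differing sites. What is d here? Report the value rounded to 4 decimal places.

0.2231

The sequences differ at positions 3 (R/F), 5 (E/Q), 9 (E/L), 12 (M/S), 15 (A/I).
p = 5/25 = 0.200000.
d = −ln(1 − 0.200000) = −ln(0.800000) = 0.2231.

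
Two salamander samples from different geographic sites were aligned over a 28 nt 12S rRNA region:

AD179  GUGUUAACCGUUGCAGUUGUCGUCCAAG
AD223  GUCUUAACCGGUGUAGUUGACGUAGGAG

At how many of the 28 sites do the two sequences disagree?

7

The sequences differ at positions 3 (G/C), 11 (U/G), 14 (C/U), 20 (U/A), 24 (C/A), 25 (C/G), 26 (A/G).
That gives 7 mismatches out of 28 aligned sites, so the Hamming distance is 7.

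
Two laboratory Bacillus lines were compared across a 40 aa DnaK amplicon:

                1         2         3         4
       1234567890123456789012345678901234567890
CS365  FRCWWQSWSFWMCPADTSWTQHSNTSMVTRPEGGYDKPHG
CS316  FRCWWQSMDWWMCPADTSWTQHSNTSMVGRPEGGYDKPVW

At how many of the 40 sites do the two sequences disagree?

Mismatches occur at site 8 (W↔M), site 9 (S↔D), site 10 (F↔W), site 29 (T↔G), site 39 (H↔V), site 40 (G↔W).
That gives 6 mismatches out of 40 aligned sites, so the Hamming distance is 6.

6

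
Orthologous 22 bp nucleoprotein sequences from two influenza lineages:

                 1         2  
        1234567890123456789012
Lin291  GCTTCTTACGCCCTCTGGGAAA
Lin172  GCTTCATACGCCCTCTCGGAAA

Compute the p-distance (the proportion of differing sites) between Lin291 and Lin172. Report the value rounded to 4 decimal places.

Differing sites — 6:T/A; 17:G/C.
There are 2 differences over 22 sites, so p = 2/22 = 0.0909.

0.0909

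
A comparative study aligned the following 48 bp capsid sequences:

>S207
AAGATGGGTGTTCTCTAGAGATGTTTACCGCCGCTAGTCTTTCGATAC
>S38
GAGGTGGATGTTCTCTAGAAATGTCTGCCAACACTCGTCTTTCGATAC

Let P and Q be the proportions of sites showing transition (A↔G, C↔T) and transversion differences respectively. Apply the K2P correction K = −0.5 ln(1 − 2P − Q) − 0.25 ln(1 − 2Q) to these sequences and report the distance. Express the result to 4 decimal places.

0.2568

The sequences differ at positions 1 (A/G, transition), 4 (A/G, transition), 8 (G/A, transition), 20 (G/A, transition), 25 (T/C, transition), 27 (A/G, transition), 30 (G/A, transition), 31 (C/A, transversion), 33 (G/A, transition), 36 (A/C, transversion).
Of the 10 differences, 8 transitions and 2 transversions over 48 sites: P = 8/48 = 0.166667, Q = 2/48 = 0.041667.
d = −0.5·ln(0.624999) − 0.25·ln(0.916666) = −0.5·(-0.470005) − 0.25·(-0.087012) = 0.2568.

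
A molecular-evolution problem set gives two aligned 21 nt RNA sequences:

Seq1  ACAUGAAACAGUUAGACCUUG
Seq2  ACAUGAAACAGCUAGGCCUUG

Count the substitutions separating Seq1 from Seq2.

2

Differing sites — 12:U/C; 16:A/G.
That gives 2 mismatches out of 21 aligned sites, so the Hamming distance is 2.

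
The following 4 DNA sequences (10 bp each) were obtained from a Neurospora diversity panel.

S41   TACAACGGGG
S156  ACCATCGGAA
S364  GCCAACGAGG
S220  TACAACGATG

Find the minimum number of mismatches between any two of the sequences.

Pairwise Hamming distances:
  S41 vs S156: 5
  S41 vs S364: 3
  S41 vs S220: 2
  S156 vs S364: 5
  S156 vs S220: 6
  S364 vs S220: 3
The smallest is 2, between S41 and S220.

2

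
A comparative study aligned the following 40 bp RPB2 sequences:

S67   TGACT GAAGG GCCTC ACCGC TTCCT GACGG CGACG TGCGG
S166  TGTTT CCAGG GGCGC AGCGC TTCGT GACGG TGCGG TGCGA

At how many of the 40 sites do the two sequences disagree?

12

Differing sites — 3:A/T; 4:C/T; 6:G/C; 7:A/C; 12:C/G; 14:T/G; 17:C/G; 24:C/G; 31:C/T; 33:A/C; 34:C/G; 40:G/A.
That gives 12 mismatches out of 40 aligned sites, so the Hamming distance is 12.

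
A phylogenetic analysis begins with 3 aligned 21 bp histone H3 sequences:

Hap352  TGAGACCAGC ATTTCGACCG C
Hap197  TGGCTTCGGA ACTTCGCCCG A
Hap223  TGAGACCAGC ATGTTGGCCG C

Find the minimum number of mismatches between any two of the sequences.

Pairwise Hamming distances:
  Hap352 vs Hap197: 9
  Hap352 vs Hap223: 3
  Hap197 vs Hap223: 11
The smallest is 3, between Hap352 and Hap223.

3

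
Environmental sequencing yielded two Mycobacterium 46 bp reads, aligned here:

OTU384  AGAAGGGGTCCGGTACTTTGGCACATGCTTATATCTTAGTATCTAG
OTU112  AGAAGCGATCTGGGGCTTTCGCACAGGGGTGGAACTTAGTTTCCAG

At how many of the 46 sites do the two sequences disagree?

Differing sites — 6:G/C; 8:G/A; 11:C/T; 14:T/G; 15:A/G; 20:G/C; 26:T/G; 28:C/G; 29:T/G; 31:A/G; 32:T/G; 34:T/A; 41:A/T; 44:T/C.
That gives 14 mismatches out of 46 aligned sites, so the Hamming distance is 14.

14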